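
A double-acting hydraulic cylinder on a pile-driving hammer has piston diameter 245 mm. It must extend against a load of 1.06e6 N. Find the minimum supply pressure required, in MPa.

Cap-side area A_cap = π/4 × (245 mm)² = 47140 mm^2
P = F / A = 1.06e6 N / A

P ≈ 22.5 MPa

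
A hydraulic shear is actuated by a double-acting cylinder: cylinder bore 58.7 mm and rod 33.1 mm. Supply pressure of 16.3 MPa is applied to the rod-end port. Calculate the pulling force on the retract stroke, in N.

F ≈ 30100 N

Rod-side annular area A_ann = π/4 × (58.7² − 33.1²) = 1846 mm^2
On retraction the pressure acts on the annular area (bore minus rod).
F = P × A_ann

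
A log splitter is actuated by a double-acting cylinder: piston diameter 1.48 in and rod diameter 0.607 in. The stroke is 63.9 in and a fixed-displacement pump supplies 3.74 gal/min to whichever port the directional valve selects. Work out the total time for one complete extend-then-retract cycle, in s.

t ≈ 14.0 s

Cap-side area A_cap = π/4 × (1.48 in)² = 1.720 in^2
Rod-side annular area A_ann = π/4 × (1.48² − 0.607²) = 1.431 in^2
t_ext = A_cap·L/Q = 7.635 s
t_ret = A_ann·L/Q = 6.350 s
t_cycle = t_ext + t_ret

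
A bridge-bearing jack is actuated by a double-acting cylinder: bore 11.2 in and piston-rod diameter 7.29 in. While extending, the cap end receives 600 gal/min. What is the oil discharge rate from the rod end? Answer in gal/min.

Q_out ≈ 346 gal/min

Cap-side area A_cap = π/4 × (11.2 in)² = 98.52 in^2
Rod-side annular area A_ann = π/4 × (11.2² − 7.29²) = 56.78 in^2
Piston speed v = Q_in/A_cap; rod-end outflow Q_out = v × A_ann = Q_in × A_ann/A_cap.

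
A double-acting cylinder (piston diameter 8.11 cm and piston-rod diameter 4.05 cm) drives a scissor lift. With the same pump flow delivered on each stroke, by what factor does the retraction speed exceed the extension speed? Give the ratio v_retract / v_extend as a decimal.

Cap-side area A_cap = π/4 × (8.11 cm)² = 51.66 cm^2
Rod-side annular area A_ann = π/4 × (8.11² − 4.05²) = 38.77 cm^2
For equal Q, v ∝ 1/A, so v_ret/v_ext = A_cap/A_ann.

v_ret/v_ext ≈ 1.33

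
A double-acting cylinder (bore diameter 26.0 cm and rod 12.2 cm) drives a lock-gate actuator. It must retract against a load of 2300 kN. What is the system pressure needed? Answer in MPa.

P ≈ 55.6 MPa

Rod-side annular area A_ann = π/4 × (26.0² − 12.2²) = 414.0 cm^2
Retraction: pressure acts on the annular area.
P = F / A = 2300 kN / A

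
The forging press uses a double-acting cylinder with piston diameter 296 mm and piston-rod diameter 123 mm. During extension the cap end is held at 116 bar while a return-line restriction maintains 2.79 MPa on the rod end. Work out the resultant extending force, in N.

F ≈ 6.39e5 N

Cap-side area A_cap = π/4 × (296 mm)² = 68810 mm^2
Rod-side annular area A_ann = π/4 × (296² − 123²) = 56930 mm^2
Net thrust = P_cap·A_cap − P_rod·A_ann = 7.982e5 N − 1.588e5 N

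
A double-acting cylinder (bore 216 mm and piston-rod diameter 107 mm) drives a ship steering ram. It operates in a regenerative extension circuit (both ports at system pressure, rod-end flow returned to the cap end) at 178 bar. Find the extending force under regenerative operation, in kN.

With equal pressure on both faces, forces on the annular region cancel; the net push is pressure × rod cross-section.
Rod cross-section A_rod = π/4 × (107 mm)² = 8992 mm^2
F = P × A_rod

F ≈ 160 kN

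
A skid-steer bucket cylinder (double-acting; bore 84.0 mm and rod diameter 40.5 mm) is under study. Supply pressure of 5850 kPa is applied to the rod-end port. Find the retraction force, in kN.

F ≈ 24.9 kN

Rod-side annular area A_ann = π/4 × (84.0² − 40.5²) = 4254 mm^2
On retraction the pressure acts on the annular area (bore minus rod).
F = P × A_ann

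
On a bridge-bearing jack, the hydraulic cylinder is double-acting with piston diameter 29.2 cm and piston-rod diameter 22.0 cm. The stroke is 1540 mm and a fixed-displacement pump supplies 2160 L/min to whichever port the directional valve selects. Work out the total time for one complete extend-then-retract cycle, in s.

Cap-side area A_cap = π/4 × (29.2 cm)² = 669.7 cm^2
Rod-side annular area A_ann = π/4 × (29.2² − 22.0²) = 289.5 cm^2
t_ext = A_cap·L/Q = 2.865 s
t_ret = A_ann·L/Q = 1.239 s
t_cycle = t_ext + t_ret

t ≈ 4.10 s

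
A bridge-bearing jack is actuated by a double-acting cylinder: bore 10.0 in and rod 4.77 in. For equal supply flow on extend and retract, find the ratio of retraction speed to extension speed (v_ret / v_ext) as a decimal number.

Cap-side area A_cap = π/4 × (10.0 in)² = 78.54 in^2
Rod-side annular area A_ann = π/4 × (10.0² − 4.77²) = 60.67 in^2
For equal Q, v ∝ 1/A, so v_ret/v_ext = A_cap/A_ann.

v_ret/v_ext ≈ 1.29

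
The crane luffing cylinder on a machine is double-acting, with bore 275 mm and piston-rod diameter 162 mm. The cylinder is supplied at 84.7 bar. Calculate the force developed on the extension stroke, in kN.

Cap-side area A_cap = π/4 × (275 mm)² = 59400 mm^2
F = P × A_cap = 84.7 bar × A_cap

F ≈ 503 kN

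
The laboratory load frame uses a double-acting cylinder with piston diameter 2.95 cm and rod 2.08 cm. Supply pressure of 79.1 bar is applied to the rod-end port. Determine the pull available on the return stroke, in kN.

F ≈ 2.72 kN

Rod-side annular area A_ann = π/4 × (2.95² − 2.08²) = 3.437 cm^2
On retraction the pressure acts on the annular area (bore minus rod).
F = P × A_ann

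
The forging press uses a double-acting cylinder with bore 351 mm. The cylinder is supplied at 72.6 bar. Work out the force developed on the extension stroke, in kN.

Cap-side area A_cap = π/4 × (351 mm)² = 96760 mm^2
F = P × A_cap = 72.6 bar × A_cap

F ≈ 702 kN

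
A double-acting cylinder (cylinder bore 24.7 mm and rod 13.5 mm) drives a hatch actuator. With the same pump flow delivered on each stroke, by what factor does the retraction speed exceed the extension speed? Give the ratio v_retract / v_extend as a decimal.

Cap-side area A_cap = π/4 × (24.7 mm)² = 479.2 mm^2
Rod-side annular area A_ann = π/4 × (24.7² − 13.5²) = 336.0 mm^2
For equal Q, v ∝ 1/A, so v_ret/v_ext = A_cap/A_ann.

v_ret/v_ext ≈ 1.43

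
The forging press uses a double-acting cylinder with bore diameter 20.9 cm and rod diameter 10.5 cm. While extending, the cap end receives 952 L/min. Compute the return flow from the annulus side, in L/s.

Cap-side area A_cap = π/4 × (20.9 cm)² = 343.1 cm^2
Rod-side annular area A_ann = π/4 × (20.9² − 10.5²) = 256.5 cm^2
Piston speed v = Q_in/A_cap; rod-end outflow Q_out = v × A_ann = Q_in × A_ann/A_cap.

Q_out ≈ 11.9 L/s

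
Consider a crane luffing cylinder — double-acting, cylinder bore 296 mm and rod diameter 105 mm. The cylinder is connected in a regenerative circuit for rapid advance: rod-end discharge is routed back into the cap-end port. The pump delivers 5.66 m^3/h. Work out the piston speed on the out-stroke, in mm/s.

In regeneration the rod-end outflow joins the pump flow into the cap end, so the net volume the pump must supply per unit advance equals the rod cross-section area.
Rod cross-section A_rod = π/4 × (105 mm)² = 8659 mm^2
v = Q_pump / A_rod

v ≈ 182 mm/s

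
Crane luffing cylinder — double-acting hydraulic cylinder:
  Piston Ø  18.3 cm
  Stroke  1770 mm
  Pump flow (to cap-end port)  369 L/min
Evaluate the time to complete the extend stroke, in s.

Cap-side area A_cap = π/4 × (18.3 cm)² = 263.0 cm^2
Swept volume V = A × L; t = V / Q = A·L / Q

t ≈ 7.57 s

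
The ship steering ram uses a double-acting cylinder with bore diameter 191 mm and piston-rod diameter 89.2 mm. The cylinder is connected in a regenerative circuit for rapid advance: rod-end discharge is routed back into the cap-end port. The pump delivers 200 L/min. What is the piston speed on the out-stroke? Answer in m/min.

v ≈ 32.0 m/min

In regeneration the rod-end outflow joins the pump flow into the cap end, so the net volume the pump must supply per unit advance equals the rod cross-section area.
Rod cross-section A_rod = π/4 × (89.2 mm)² = 6249 mm^2
v = Q_pump / A_rod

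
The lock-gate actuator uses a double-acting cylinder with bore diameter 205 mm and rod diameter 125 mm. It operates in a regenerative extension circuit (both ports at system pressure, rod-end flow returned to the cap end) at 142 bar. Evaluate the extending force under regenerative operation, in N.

With equal pressure on both faces, forces on the annular region cancel; the net push is pressure × rod cross-section.
Rod cross-section A_rod = π/4 × (125 mm)² = 12270 mm^2
F = P × A_rod

F ≈ 1.74e5 N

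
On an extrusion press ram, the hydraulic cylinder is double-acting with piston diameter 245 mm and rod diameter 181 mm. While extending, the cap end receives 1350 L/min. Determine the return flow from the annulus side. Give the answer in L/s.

Q_out ≈ 10.2 L/s

Cap-side area A_cap = π/4 × (245 mm)² = 47140 mm^2
Rod-side annular area A_ann = π/4 × (245² − 181²) = 21410 mm^2
Piston speed v = Q_in/A_cap; rod-end outflow Q_out = v × A_ann = Q_in × A_ann/A_cap.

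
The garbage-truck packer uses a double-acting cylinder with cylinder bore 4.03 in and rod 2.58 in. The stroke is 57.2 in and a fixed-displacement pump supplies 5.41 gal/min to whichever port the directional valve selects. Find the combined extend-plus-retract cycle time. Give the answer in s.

t ≈ 55.7 s

Cap-side area A_cap = π/4 × (4.03 in)² = 12.76 in^2
Rod-side annular area A_ann = π/4 × (4.03² − 2.58²) = 7.528 in^2
t_ext = A_cap·L/Q = 35.03 s
t_ret = A_ann·L/Q = 20.67 s
t_cycle = t_ext + t_ret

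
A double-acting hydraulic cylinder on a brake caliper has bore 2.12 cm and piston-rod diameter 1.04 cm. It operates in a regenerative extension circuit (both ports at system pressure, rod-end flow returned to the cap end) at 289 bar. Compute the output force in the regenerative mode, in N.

F ≈ 2460 N

With equal pressure on both faces, forces on the annular region cancel; the net push is pressure × rod cross-section.
Rod cross-section A_rod = π/4 × (1.04 cm)² = 0.8495 cm^2
F = P × A_rod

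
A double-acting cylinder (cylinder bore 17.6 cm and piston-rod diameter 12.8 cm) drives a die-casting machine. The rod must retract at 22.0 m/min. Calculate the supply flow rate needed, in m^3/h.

Rod-side annular area A_ann = π/4 × (17.6² − 12.8²) = 114.6 cm^2
Q = A × v

Q ≈ 15.1 m^3/h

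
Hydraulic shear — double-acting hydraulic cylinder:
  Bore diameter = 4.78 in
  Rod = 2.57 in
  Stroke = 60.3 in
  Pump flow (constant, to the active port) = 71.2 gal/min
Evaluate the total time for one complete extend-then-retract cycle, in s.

Cap-side area A_cap = π/4 × (4.78 in)² = 17.95 in^2
Rod-side annular area A_ann = π/4 × (4.78² − 2.57²) = 12.76 in^2
t_ext = A_cap·L/Q = 3.948 s
t_ret = A_ann·L/Q = 2.806 s
t_cycle = t_ext + t_ret

t ≈ 6.75 s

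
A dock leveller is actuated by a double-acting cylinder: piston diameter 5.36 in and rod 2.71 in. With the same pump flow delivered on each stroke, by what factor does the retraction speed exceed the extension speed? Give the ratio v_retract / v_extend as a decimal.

Cap-side area A_cap = π/4 × (5.36 in)² = 22.56 in^2
Rod-side annular area A_ann = π/4 × (5.36² − 2.71²) = 16.80 in^2
For equal Q, v ∝ 1/A, so v_ret/v_ext = A_cap/A_ann.

v_ret/v_ext ≈ 1.34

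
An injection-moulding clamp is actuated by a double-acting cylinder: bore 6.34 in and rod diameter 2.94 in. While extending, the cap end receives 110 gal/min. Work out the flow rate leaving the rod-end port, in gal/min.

Cap-side area A_cap = π/4 × (6.34 in)² = 31.57 in^2
Rod-side annular area A_ann = π/4 × (6.34² − 2.94²) = 24.78 in^2
Piston speed v = Q_in/A_cap; rod-end outflow Q_out = v × A_ann = Q_in × A_ann/A_cap.

Q_out ≈ 86.3 gal/min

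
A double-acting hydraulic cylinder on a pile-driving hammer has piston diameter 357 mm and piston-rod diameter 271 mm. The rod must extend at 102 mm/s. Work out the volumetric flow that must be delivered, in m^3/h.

Q ≈ 36.8 m^3/h

Cap-side area A_cap = π/4 × (357 mm)² = 1.001e5 mm^2
Q = A × v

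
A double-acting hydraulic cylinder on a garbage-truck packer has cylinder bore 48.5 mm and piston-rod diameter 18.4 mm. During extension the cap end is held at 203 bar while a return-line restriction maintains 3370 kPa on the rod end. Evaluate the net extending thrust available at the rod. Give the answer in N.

F ≈ 32200 N

Cap-side area A_cap = π/4 × (48.5 mm)² = 1847 mm^2
Rod-side annular area A_ann = π/4 × (48.5² − 18.4²) = 1582 mm^2
Net thrust = P_cap·A_cap − P_rod·A_ann = 37500 N − 5330 N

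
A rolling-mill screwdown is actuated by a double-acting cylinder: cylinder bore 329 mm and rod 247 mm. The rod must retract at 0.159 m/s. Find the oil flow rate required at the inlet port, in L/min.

Q ≈ 354 L/min

Rod-side annular area A_ann = π/4 × (329² − 247²) = 37100 mm^2
Q = A × v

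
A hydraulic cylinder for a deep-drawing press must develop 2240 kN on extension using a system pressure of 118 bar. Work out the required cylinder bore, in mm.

Extension force acts on the full piston face: F = P × (π/4)D².
D = √(4F / (πP)) = √(4 × 2240 kN / (π × 118 bar))

D ≈ 492 mm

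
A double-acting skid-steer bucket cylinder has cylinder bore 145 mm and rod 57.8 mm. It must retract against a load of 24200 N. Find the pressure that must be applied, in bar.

Rod-side annular area A_ann = π/4 × (145² − 57.8²) = 13890 mm^2
Retraction: pressure acts on the annular area.
P = F / A = 24200 N / A

P ≈ 17.4 bar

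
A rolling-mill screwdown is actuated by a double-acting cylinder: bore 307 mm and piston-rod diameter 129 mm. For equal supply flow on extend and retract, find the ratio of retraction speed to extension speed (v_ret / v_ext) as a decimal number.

v_ret/v_ext ≈ 1.21

Cap-side area A_cap = π/4 × (307 mm)² = 74020 mm^2
Rod-side annular area A_ann = π/4 × (307² − 129²) = 60950 mm^2
For equal Q, v ∝ 1/A, so v_ret/v_ext = A_cap/A_ann.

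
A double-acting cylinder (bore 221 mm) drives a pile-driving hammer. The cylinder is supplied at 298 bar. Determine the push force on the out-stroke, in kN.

Cap-side area A_cap = π/4 × (221 mm)² = 38360 mm^2
F = P × A_cap = 298 bar × A_cap

F ≈ 1140 kN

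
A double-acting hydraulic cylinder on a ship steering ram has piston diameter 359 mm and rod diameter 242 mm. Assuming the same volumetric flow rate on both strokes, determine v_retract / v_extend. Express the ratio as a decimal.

v_ret/v_ext ≈ 1.83

Cap-side area A_cap = π/4 × (359 mm)² = 1.012e5 mm^2
Rod-side annular area A_ann = π/4 × (359² − 242²) = 55230 mm^2
For equal Q, v ∝ 1/A, so v_ret/v_ext = A_cap/A_ann.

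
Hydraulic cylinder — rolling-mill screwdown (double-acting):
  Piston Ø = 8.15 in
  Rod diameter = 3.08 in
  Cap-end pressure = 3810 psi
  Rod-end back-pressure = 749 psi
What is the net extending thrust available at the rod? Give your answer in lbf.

Cap-side area A_cap = π/4 × (8.15 in)² = 52.17 in^2
Rod-side annular area A_ann = π/4 × (8.15² − 3.08²) = 44.72 in^2
Net thrust = P_cap·A_cap − P_rod·A_ann = 1.988e5 lbf − 33490 lbf

F ≈ 1.65e5 lbf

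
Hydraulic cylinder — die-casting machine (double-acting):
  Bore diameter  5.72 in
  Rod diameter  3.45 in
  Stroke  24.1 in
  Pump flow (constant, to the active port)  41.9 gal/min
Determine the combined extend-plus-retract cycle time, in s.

Cap-side area A_cap = π/4 × (5.72 in)² = 25.70 in^2
Rod-side annular area A_ann = π/4 × (5.72² − 3.45²) = 16.35 in^2
t_ext = A_cap·L/Q = 3.839 s
t_ret = A_ann·L/Q = 2.442 s
t_cycle = t_ext + t_ret

t ≈ 6.28 s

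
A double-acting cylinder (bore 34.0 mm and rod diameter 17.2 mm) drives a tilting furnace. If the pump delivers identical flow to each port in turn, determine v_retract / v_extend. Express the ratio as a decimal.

v_ret/v_ext ≈ 1.34

Cap-side area A_cap = π/4 × (34.0 mm)² = 907.9 mm^2
Rod-side annular area A_ann = π/4 × (34.0² − 17.2²) = 675.6 mm^2
For equal Q, v ∝ 1/A, so v_ret/v_ext = A_cap/A_ann.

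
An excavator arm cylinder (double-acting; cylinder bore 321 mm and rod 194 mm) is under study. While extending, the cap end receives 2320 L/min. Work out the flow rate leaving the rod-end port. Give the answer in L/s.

Cap-side area A_cap = π/4 × (321 mm)² = 80930 mm^2
Rod-side annular area A_ann = π/4 × (321² − 194²) = 51370 mm^2
Piston speed v = Q_in/A_cap; rod-end outflow Q_out = v × A_ann = Q_in × A_ann/A_cap.

Q_out ≈ 24.5 L/s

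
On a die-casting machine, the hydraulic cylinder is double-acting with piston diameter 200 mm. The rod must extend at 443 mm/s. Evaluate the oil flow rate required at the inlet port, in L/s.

Cap-side area A_cap = π/4 × (200 mm)² = 31420 mm^2
Q = A × v

Q ≈ 13.9 L/s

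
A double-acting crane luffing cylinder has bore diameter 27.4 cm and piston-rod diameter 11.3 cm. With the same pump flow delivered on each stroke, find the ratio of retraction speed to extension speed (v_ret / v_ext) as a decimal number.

Cap-side area A_cap = π/4 × (27.4 cm)² = 589.6 cm^2
Rod-side annular area A_ann = π/4 × (27.4² − 11.3²) = 489.4 cm^2
For equal Q, v ∝ 1/A, so v_ret/v_ext = A_cap/A_ann.

v_ret/v_ext ≈ 1.20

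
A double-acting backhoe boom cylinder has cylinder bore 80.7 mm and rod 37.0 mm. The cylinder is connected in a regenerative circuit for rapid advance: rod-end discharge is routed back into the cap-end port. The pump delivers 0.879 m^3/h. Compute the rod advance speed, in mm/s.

v ≈ 227 mm/s

In regeneration the rod-end outflow joins the pump flow into the cap end, so the net volume the pump must supply per unit advance equals the rod cross-section area.
Rod cross-section A_rod = π/4 × (37.0 mm)² = 1075 mm^2
v = Q_pump / A_rod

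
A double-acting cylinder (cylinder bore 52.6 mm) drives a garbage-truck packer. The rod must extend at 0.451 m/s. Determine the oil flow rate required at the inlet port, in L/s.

Q ≈ 0.980 L/s

Cap-side area A_cap = π/4 × (52.6 mm)² = 2173 mm^2
Q = A × v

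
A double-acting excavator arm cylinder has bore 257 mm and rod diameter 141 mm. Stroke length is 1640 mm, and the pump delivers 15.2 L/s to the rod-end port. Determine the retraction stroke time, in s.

Rod-side annular area A_ann = π/4 × (257² − 141²) = 36260 mm^2
Swept volume V = A × L; t = V / Q = A·L / Q

t ≈ 3.91 s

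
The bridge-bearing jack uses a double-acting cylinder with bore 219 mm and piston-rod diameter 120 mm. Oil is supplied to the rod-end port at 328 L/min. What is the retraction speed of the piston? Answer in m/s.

Rod-side annular area A_ann = π/4 × (219² − 120²) = 26360 mm^2
Flow into the rod-end port fills the annular volume.
v = Q / A

v ≈ 0.207 m/s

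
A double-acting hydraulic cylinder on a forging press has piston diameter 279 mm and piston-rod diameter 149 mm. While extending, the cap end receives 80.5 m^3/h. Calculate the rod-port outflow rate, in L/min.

Cap-side area A_cap = π/4 × (279 mm)² = 61140 mm^2
Rod-side annular area A_ann = π/4 × (279² − 149²) = 43700 mm^2
Piston speed v = Q_in/A_cap; rod-end outflow Q_out = v × A_ann = Q_in × A_ann/A_cap.

Q_out ≈ 959 L/min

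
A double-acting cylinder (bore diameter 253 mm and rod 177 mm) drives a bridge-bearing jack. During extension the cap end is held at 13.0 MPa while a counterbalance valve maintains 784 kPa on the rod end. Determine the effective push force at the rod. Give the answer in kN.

Cap-side area A_cap = π/4 × (253 mm)² = 50270 mm^2
Rod-side annular area A_ann = π/4 × (253² − 177²) = 25670 mm^2
Net thrust = P_cap·A_cap − P_rod·A_ann = 653.5 kN − 20.12 kN

F ≈ 633 kN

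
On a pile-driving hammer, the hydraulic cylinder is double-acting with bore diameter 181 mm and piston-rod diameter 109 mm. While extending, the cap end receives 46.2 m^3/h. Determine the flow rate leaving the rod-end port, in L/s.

Q_out ≈ 8.18 L/s

Cap-side area A_cap = π/4 × (181 mm)² = 25730 mm^2
Rod-side annular area A_ann = π/4 × (181² − 109²) = 16400 mm^2
Piston speed v = Q_in/A_cap; rod-end outflow Q_out = v × A_ann = Q_in × A_ann/A_cap.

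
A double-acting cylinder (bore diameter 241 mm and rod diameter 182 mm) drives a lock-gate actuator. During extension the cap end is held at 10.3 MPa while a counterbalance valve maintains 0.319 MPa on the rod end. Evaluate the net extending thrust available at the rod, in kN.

F ≈ 464 kN

Cap-side area A_cap = π/4 × (241 mm)² = 45620 mm^2
Rod-side annular area A_ann = π/4 × (241² − 182²) = 19600 mm^2
Net thrust = P_cap·A_cap − P_rod·A_ann = 469.9 kN − 6.253 kN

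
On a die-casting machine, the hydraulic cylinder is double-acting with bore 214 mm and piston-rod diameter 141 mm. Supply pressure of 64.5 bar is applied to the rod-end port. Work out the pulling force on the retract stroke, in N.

F ≈ 1.31e5 N

Rod-side annular area A_ann = π/4 × (214² − 141²) = 20350 mm^2
On retraction the pressure acts on the annular area (bore minus rod).
F = P × A_ann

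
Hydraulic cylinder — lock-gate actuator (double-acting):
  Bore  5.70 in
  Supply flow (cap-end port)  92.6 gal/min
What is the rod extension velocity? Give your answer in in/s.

v ≈ 14.0 in/s

Cap-side area A_cap = π/4 × (5.70 in)² = 25.52 in^2
v = Q / A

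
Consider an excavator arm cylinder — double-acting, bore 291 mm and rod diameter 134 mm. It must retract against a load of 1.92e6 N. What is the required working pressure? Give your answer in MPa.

P ≈ 36.6 MPa

Rod-side annular area A_ann = π/4 × (291² − 134²) = 52410 mm^2
Retraction: pressure acts on the annular area.
P = F / A = 1.92e6 N / A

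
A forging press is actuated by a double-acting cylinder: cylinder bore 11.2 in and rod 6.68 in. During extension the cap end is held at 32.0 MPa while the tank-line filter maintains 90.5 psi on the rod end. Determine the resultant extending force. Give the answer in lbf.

F ≈ 4.52e5 lbf

Cap-side area A_cap = π/4 × (11.2 in)² = 98.52 in^2
Rod-side annular area A_ann = π/4 × (11.2² − 6.68²) = 63.47 in^2
Net thrust = P_cap·A_cap − P_rod·A_ann = 4.573e5 lbf − 5744 lbf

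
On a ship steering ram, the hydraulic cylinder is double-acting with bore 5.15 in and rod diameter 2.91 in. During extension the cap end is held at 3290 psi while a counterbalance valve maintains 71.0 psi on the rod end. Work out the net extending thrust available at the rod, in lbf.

Cap-side area A_cap = π/4 × (5.15 in)² = 20.83 in^2
Rod-side annular area A_ann = π/4 × (5.15² − 2.91²) = 14.18 in^2
Net thrust = P_cap·A_cap − P_rod·A_ann = 68530 lbf − 1007 lbf

F ≈ 67500 lbf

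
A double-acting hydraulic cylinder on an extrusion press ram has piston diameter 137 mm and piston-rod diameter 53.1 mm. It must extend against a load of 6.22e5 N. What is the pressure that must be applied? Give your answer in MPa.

P ≈ 42.2 MPa

Cap-side area A_cap = π/4 × (137 mm)² = 14740 mm^2
P = F / A = 6.22e5 N / A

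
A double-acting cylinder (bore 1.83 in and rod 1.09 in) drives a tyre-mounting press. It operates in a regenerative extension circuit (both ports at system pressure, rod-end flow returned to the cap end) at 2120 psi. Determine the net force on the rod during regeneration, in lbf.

With equal pressure on both faces, forces on the annular region cancel; the net push is pressure × rod cross-section.
Rod cross-section A_rod = π/4 × (1.09 in)² = 0.9331 in^2
F = P × A_rod

F ≈ 1980 lbf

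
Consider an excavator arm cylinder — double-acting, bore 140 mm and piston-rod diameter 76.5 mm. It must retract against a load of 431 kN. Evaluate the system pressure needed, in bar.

Rod-side annular area A_ann = π/4 × (140² − 76.5²) = 10800 mm^2
Retraction: pressure acts on the annular area.
P = F / A = 431 kN / A

P ≈ 399 bar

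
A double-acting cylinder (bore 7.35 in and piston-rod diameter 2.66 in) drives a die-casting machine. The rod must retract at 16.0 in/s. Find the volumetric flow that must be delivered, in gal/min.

Rod-side annular area A_ann = π/4 × (7.35² − 2.66²) = 36.87 in^2
Q = A × v

Q ≈ 153 gal/min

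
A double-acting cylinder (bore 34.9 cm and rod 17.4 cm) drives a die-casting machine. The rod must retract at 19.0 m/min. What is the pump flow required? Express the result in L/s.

Q ≈ 22.8 L/s

Rod-side annular area A_ann = π/4 × (34.9² − 17.4²) = 718.8 cm^2
Q = A × v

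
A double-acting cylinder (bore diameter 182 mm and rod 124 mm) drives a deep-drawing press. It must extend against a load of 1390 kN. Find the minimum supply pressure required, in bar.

P ≈ 534 bar

Cap-side area A_cap = π/4 × (182 mm)² = 26020 mm^2
P = F / A = 1390 kN / A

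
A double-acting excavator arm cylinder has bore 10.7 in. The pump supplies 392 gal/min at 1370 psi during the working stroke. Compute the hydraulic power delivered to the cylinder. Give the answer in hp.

W ≈ 313 hp

Hydraulic power = P × Q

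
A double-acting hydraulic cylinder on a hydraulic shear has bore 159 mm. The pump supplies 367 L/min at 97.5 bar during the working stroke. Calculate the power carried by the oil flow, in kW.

Hydraulic power = P × Q

W ≈ 59.6 kW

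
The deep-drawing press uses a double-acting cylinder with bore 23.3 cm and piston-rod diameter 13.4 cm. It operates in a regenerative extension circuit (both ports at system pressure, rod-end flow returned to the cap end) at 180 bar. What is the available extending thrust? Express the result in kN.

With equal pressure on both faces, forces on the annular region cancel; the net push is pressure × rod cross-section.
Rod cross-section A_rod = π/4 × (13.4 cm)² = 141.0 cm^2
F = P × A_rod

F ≈ 254 kN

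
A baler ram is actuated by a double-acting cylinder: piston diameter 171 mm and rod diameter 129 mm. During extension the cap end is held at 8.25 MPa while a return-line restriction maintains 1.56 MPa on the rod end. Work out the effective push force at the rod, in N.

F ≈ 1.74e5 N

Cap-side area A_cap = π/4 × (171 mm)² = 22970 mm^2
Rod-side annular area A_ann = π/4 × (171² − 129²) = 9896 mm^2
Net thrust = P_cap·A_cap − P_rod·A_ann = 1.895e5 N − 15440 N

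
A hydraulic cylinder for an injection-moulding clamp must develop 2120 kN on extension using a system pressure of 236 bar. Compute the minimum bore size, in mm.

Extension force acts on the full piston face: F = P × (π/4)D².
D = √(4F / (πP)) = √(4 × 2120 kN / (π × 236 bar))

D ≈ 338 mm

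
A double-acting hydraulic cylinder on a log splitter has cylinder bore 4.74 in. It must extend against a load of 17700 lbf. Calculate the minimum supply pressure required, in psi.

Cap-side area A_cap = π/4 × (4.74 in)² = 17.65 in^2
P = F / A = 17700 lbf / A

P ≈ 1000 psi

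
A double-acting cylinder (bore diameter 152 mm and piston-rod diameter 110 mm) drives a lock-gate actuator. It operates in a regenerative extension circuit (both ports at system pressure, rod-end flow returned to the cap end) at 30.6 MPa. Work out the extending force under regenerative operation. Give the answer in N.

With equal pressure on both faces, forces on the annular region cancel; the net push is pressure × rod cross-section.
Rod cross-section A_rod = π/4 × (110 mm)² = 9503 mm^2
F = P × A_rod

F ≈ 2.91e5 N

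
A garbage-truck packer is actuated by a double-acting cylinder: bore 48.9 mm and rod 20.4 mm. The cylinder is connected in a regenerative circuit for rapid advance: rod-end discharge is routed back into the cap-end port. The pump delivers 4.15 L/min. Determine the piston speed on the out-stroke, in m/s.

v ≈ 0.212 m/s

In regeneration the rod-end outflow joins the pump flow into the cap end, so the net volume the pump must supply per unit advance equals the rod cross-section area.
Rod cross-section A_rod = π/4 × (20.4 mm)² = 326.9 mm^2
v = Q_pump / A_rod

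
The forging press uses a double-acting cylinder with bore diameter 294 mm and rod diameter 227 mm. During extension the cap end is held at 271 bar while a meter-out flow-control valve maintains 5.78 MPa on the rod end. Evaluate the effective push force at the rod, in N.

Cap-side area A_cap = π/4 × (294 mm)² = 67890 mm^2
Rod-side annular area A_ann = π/4 × (294² − 227²) = 27420 mm^2
Net thrust = P_cap·A_cap − P_rod·A_ann = 1.840e6 N − 1.585e5 N

F ≈ 1.68e6 N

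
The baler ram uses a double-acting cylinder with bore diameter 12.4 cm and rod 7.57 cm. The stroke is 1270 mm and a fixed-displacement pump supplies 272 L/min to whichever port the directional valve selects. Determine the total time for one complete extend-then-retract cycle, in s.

Cap-side area A_cap = π/4 × (12.4 cm)² = 120.8 cm^2
Rod-side annular area A_ann = π/4 × (12.4² − 7.57²) = 75.76 cm^2
t_ext = A_cap·L/Q = 3.383 s
t_ret = A_ann·L/Q = 2.122 s
t_cycle = t_ext + t_ret

t ≈ 5.51 s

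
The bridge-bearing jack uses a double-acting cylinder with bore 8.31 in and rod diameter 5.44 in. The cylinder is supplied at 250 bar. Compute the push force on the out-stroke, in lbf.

F ≈ 1.97e5 lbf

Cap-side area A_cap = π/4 × (8.31 in)² = 54.24 in^2
F = P × A_cap = 250 bar × A_cap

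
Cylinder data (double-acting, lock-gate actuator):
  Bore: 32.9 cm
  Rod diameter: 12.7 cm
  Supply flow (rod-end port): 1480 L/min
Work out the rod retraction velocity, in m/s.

v ≈ 0.341 m/s

Rod-side annular area A_ann = π/4 × (32.9² − 12.7²) = 723.4 cm^2
Flow into the rod-end port fills the annular volume.
v = Q / A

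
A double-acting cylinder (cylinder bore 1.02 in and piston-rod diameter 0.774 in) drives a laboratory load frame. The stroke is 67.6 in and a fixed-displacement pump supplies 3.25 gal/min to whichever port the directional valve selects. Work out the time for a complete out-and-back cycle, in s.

Cap-side area A_cap = π/4 × (1.02 in)² = 0.8171 in^2
Rod-side annular area A_ann = π/4 × (1.02² − 0.774²) = 0.3466 in^2
t_ext = A_cap·L/Q = 4.415 s
t_ret = A_ann·L/Q = 1.873 s
t_cycle = t_ext + t_ret

t ≈ 6.29 s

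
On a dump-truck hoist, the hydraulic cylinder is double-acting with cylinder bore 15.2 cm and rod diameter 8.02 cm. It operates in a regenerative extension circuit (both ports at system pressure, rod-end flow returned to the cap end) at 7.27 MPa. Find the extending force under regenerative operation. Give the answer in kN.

With equal pressure on both faces, forces on the annular region cancel; the net push is pressure × rod cross-section.
Rod cross-section A_rod = π/4 × (8.02 cm)² = 50.52 cm^2
F = P × A_rod

F ≈ 36.7 kN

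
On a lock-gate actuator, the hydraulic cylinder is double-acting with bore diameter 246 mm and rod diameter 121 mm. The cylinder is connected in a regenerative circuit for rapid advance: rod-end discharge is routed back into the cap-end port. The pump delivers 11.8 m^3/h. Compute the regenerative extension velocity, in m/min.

In regeneration the rod-end outflow joins the pump flow into the cap end, so the net volume the pump must supply per unit advance equals the rod cross-section area.
Rod cross-section A_rod = π/4 × (121 mm)² = 11500 mm^2
v = Q_pump / A_rod

v ≈ 17.1 m/min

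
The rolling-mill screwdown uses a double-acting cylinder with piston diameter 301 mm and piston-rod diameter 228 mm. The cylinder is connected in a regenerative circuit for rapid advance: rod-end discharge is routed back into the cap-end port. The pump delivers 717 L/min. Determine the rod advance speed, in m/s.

v ≈ 0.293 m/s

In regeneration the rod-end outflow joins the pump flow into the cap end, so the net volume the pump must supply per unit advance equals the rod cross-section area.
Rod cross-section A_rod = π/4 × (228 mm)² = 40830 mm^2
v = Q_pump / A_rod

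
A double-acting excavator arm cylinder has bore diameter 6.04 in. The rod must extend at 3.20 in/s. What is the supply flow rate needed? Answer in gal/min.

Cap-side area A_cap = π/4 × (6.04 in)² = 28.65 in^2
Q = A × v

Q ≈ 23.8 gal/min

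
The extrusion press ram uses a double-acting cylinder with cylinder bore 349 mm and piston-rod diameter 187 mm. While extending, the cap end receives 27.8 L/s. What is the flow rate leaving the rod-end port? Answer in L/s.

Q_out ≈ 19.8 L/s

Cap-side area A_cap = π/4 × (349 mm)² = 95660 mm^2
Rod-side annular area A_ann = π/4 × (349² − 187²) = 68200 mm^2
Piston speed v = Q_in/A_cap; rod-end outflow Q_out = v × A_ann = Q_in × A_ann/A_cap.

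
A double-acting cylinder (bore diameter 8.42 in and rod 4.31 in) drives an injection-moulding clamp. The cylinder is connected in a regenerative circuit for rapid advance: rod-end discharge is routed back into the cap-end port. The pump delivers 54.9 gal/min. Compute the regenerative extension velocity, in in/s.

v ≈ 14.5 in/s

In regeneration the rod-end outflow joins the pump flow into the cap end, so the net volume the pump must supply per unit advance equals the rod cross-section area.
Rod cross-section A_rod = π/4 × (4.31 in)² = 14.59 in^2
v = Q_pump / A_rod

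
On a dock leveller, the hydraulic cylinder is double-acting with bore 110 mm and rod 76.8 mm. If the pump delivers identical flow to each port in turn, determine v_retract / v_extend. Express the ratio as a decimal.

v_ret/v_ext ≈ 1.95

Cap-side area A_cap = π/4 × (110 mm)² = 9503 mm^2
Rod-side annular area A_ann = π/4 × (110² − 76.8²) = 4871 mm^2
For equal Q, v ∝ 1/A, so v_ret/v_ext = A_cap/A_ann.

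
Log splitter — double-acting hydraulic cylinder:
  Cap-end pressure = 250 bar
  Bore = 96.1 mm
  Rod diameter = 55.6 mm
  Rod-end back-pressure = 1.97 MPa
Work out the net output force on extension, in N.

F ≈ 1.72e5 N

Cap-side area A_cap = π/4 × (96.1 mm)² = 7253 mm^2
Rod-side annular area A_ann = π/4 × (96.1² − 55.6²) = 4825 mm^2
Net thrust = P_cap·A_cap − P_rod·A_ann = 1.813e5 N − 9506 N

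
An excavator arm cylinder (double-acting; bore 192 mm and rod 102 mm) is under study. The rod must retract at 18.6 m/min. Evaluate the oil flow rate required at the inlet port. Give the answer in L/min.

Rod-side annular area A_ann = π/4 × (192² − 102²) = 20780 mm^2
Q = A × v

Q ≈ 387 L/min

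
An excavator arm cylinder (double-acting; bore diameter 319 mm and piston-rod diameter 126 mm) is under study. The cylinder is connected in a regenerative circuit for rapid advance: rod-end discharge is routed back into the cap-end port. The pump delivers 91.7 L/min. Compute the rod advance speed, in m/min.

In regeneration the rod-end outflow joins the pump flow into the cap end, so the net volume the pump must supply per unit advance equals the rod cross-section area.
Rod cross-section A_rod = π/4 × (126 mm)² = 12470 mm^2
v = Q_pump / A_rod

v ≈ 7.35 m/min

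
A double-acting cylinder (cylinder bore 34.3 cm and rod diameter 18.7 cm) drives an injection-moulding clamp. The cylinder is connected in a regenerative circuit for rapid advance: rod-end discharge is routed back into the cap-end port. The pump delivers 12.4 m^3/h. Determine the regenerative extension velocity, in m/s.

v ≈ 0.125 m/s

In regeneration the rod-end outflow joins the pump flow into the cap end, so the net volume the pump must supply per unit advance equals the rod cross-section area.
Rod cross-section A_rod = π/4 × (18.7 cm)² = 274.6 cm^2
v = Q_pump / A_rod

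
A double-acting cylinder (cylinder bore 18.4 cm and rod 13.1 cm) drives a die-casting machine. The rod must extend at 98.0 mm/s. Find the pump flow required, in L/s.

Cap-side area A_cap = π/4 × (18.4 cm)² = 265.9 cm^2
Q = A × v

Q ≈ 2.61 L/s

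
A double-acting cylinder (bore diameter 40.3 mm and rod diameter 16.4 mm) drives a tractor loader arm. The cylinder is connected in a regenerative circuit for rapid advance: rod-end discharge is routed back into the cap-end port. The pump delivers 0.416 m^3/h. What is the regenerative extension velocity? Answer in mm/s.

v ≈ 547 mm/s

In regeneration the rod-end outflow joins the pump flow into the cap end, so the net volume the pump must supply per unit advance equals the rod cross-section area.
Rod cross-section A_rod = π/4 × (16.4 mm)² = 211.2 mm^2
v = Q_pump / A_rod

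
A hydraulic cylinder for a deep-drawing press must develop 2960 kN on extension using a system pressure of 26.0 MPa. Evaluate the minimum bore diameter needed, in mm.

D ≈ 381 mm

Extension force acts on the full piston face: F = P × (π/4)D².
D = √(4F / (πP)) = √(4 × 2960 kN / (π × 26.0 MPa))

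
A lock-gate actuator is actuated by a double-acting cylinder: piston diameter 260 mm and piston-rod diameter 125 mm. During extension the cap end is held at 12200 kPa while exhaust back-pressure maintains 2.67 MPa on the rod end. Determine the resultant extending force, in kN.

Cap-side area A_cap = π/4 × (260 mm)² = 53090 mm^2
Rod-side annular area A_ann = π/4 × (260² − 125²) = 40820 mm^2
Net thrust = P_cap·A_cap − P_rod·A_ann = 647.7 kN − 109.0 kN

F ≈ 539 kN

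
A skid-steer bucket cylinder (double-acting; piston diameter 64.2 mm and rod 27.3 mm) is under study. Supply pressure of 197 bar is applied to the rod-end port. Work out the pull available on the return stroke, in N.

Rod-side annular area A_ann = π/4 × (64.2² − 27.3²) = 2652 mm^2
On retraction the pressure acts on the annular area (bore minus rod).
F = P × A_ann

F ≈ 52200 N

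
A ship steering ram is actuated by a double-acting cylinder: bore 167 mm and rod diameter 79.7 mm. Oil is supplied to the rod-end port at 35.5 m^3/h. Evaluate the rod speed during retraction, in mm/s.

Rod-side annular area A_ann = π/4 × (167² − 79.7²) = 16920 mm^2
Flow into the rod-end port fills the annular volume.
v = Q / A

v ≈ 583 mm/s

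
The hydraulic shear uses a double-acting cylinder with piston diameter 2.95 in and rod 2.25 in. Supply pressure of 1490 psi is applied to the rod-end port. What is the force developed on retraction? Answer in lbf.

Rod-side annular area A_ann = π/4 × (2.95² − 2.25²) = 2.859 in^2
On retraction the pressure acts on the annular area (bore minus rod).
F = P × A_ann

F ≈ 4260 lbf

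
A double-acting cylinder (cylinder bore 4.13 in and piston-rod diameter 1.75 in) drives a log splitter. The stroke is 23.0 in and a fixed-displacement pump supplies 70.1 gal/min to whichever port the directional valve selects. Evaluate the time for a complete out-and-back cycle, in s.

t ≈ 2.08 s

Cap-side area A_cap = π/4 × (4.13 in)² = 13.40 in^2
Rod-side annular area A_ann = π/4 × (4.13² − 1.75²) = 10.99 in^2
t_ext = A_cap·L/Q = 1.142 s
t_ret = A_ann·L/Q = 0.9367 s
t_cycle = t_ext + t_ret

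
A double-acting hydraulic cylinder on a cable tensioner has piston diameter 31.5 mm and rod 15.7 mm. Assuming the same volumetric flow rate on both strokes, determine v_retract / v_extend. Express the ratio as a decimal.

Cap-side area A_cap = π/4 × (31.5 mm)² = 779.3 mm^2
Rod-side annular area A_ann = π/4 × (31.5² − 15.7²) = 585.7 mm^2
For equal Q, v ∝ 1/A, so v_ret/v_ext = A_cap/A_ann.

v_ret/v_ext ≈ 1.33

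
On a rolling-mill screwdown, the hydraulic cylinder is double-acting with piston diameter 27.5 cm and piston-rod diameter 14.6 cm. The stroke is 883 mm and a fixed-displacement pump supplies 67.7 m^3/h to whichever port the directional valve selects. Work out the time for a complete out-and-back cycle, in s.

t ≈ 4.79 s

Cap-side area A_cap = π/4 × (27.5 cm)² = 594.0 cm^2
Rod-side annular area A_ann = π/4 × (27.5² − 14.6²) = 426.5 cm^2
t_ext = A_cap·L/Q = 2.789 s
t_ret = A_ann·L/Q = 2.003 s
t_cycle = t_ext + t_ret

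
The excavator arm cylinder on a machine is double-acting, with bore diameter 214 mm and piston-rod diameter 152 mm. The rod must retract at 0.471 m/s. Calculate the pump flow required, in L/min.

Q ≈ 504 L/min

Rod-side annular area A_ann = π/4 × (214² − 152²) = 17820 mm^2
Q = A × v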